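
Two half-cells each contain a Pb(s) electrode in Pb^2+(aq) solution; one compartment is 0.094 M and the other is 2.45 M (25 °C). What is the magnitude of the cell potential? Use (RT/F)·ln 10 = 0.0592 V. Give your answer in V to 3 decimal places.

For a concentration cell E°cell = 0, since both electrodes use the same couple.
The compartment with the higher Pb^2+(aq) concentration (2.45 M) acts as the cathode; ions are reduced there and produced at the dilute (0.094 M) anode.
With n = 2, Ecell = −(0.0592/2)·log([dilute]/[conc]) = −(0.0592/2)·log(0.094/2.45) = +0.042 V.

0.042 V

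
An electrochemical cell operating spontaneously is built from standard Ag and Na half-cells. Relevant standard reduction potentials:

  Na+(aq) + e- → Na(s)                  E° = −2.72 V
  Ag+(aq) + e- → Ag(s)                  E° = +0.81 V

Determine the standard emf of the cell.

+3.53 V

Of the two couples in this cell, the one with the more positive reduction potential is reduced at the cathode: here that is Ag⁺/Ag (+0.81 V); Na⁺/Na (−2.72 V) is the anode.
E°cell = E°(cathode) − E°(anode) = +0.81 − (−2.72) = +3.53 V.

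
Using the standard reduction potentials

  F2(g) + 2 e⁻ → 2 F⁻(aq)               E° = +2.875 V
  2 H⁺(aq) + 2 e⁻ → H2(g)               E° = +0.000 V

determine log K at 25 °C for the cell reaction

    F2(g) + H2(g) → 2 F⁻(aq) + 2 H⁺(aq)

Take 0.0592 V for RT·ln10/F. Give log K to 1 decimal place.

The F₂/F⁻ couple is reduced (cathode); E°cell = +2.875 − (+0.000) = +2.875 V with n = 2.
At equilibrium E = 0, so log K = nE°cell / 0.0592 = (2)(+2.875) / 0.0592 = 97.1.

log K = 97.1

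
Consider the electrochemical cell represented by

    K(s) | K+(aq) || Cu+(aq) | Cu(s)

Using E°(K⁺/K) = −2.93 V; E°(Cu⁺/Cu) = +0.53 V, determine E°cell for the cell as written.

By convention the left-hand electrode in cell notation is the anode (oxidation) and the right-hand electrode is the cathode (reduction).
E°cell = E°(right) − E°(left) = +0.53 − (−2.93) = +3.46 V.

+3.46 V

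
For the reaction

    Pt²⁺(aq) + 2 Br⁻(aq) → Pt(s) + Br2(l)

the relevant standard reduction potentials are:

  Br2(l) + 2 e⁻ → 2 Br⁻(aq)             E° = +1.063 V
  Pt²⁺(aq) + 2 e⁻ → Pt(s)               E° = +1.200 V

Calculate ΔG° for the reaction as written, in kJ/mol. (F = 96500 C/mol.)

−26.4 kJ/mol

In the reaction as written Pt²⁺(aq) is reduced, so the Pt²⁺/Pt couple is the cathode and Br₂/Br⁻ is the anode.
E°cell = +1.200 − (+1.063) = +0.137 V; balancing electrons gives n = 2.
ΔG° = −nFE°cell = −(2)(96500)(+0.137) J/mol = −26.4 kJ/mol.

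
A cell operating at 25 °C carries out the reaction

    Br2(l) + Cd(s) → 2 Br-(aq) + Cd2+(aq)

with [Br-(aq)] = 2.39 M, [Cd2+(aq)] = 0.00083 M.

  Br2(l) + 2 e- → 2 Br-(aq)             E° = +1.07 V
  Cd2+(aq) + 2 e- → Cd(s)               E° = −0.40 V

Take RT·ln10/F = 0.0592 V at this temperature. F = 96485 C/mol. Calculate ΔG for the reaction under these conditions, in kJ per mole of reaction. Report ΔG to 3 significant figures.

E°cell = +1.07 − (−0.40) = +1.47 V; the balanced reaction transfers n = 2 electrons.
Q = [Br-(aq)]^2·[Cd2+(aq)] = 0.00474, so log Q = −2.324 and E = +1.47 − (0.0592/2)(−2.324) = +1.5388 V.
ΔG = −nFE = −(2)(96485)(+1.5388) J/mol = −297 kJ/mol.

−297 kJ/mol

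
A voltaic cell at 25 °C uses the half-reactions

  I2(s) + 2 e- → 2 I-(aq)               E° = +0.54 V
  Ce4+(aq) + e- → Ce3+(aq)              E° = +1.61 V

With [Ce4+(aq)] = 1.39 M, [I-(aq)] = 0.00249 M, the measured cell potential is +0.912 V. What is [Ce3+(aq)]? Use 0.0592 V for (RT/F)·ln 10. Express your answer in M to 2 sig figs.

With Ce⁴⁺/Ce³⁺ at the cathode and I₂/I⁻ at the anode, E°cell = +1.61 − (+0.54) = +1.07 V (n = 2).
Since E = E° − (0.0592/n)·log Q, log Q = n(E° − E)/0.0592 = 5.338.
The balanced reaction is 2 Ce4+(aq) + 2 I-(aq) → 2 Ce3+(aq) + I2(s), so Q = [Ce3+(aq)]^2 / ([Ce4+(aq)]^2·[I-(aq)]^2).
Isolating [Ce3+(aq)] in Q = 10^{5.338} yields log [Ce3+(aq)] = 0.208, i.e. 1.6 M.

1.6 M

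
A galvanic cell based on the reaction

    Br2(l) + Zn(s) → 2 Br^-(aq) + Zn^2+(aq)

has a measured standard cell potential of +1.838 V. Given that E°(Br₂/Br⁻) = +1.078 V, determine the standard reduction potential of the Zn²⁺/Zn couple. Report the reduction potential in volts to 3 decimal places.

−0.760 V

In the reaction as written the Br₂/Br⁻ couple is reduced (cathode) and Zn²⁺/Zn is oxidized (anode), so E°cell = E°(Br₂/Br⁻) − E°(Zn²⁺/Zn).
E°(Zn²⁺/Zn) = E°(cathode) − E°cell = +1.078 − (+1.838) = −0.760 V.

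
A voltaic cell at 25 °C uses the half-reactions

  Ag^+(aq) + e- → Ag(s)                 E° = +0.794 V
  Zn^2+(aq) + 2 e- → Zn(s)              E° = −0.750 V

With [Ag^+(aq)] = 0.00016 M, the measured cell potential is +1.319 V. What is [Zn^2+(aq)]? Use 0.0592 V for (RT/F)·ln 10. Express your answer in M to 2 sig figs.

1.0 M

With Ag⁺/Ag at the cathode and Zn²⁺/Zn at the anode, E°cell = +0.794 − (−0.750) = +1.544 V (n = 2).
Since E = E° − (0.0592/n)·log Q, log Q = n(E° − E)/0.0592 = 7.601.
For 2 Ag^+(aq) + Zn(s) → 2 Ag(s) + Zn^2+(aq), the reaction quotient is Q = [Zn^2+(aq)] / [Ag^+(aq)]^2.
Isolating [Zn^2+(aq)] in Q = 10^{7.601} yields log [Zn^2+(aq)] = 0.009, i.e. 1.0 M.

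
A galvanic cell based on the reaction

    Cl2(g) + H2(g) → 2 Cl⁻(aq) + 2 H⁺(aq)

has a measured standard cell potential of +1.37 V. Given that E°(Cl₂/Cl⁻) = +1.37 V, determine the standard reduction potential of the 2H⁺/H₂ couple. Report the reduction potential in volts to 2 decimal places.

+0.00 V

In the reaction as written the Cl₂/Cl⁻ couple is reduced (cathode) and 2H⁺/H₂ is oxidized (anode), so E°cell = E°(Cl₂/Cl⁻) − E°(2H⁺/H₂).
E°(2H⁺/H₂) = E°(cathode) − E°cell = +1.37 − (+1.37) = +0.00 V.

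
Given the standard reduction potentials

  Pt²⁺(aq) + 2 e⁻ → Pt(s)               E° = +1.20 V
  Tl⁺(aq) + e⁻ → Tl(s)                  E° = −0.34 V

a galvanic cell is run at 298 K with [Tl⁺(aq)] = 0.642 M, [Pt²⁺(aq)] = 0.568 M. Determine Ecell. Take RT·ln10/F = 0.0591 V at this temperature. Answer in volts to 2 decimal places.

+1.54 V

Pt²⁺/Pt is reduced (cathode, E° = +1.20 V) and Tl⁺/Tl is oxidized (anode).
E°cell = E°cat − E°an = +1.20 − (−0.34) = +1.54 V; n = 2.
Balancing gives Pt²⁺(aq) + 2 Tl(s) → Pt(s) + 2 Tl⁺(aq); hence Q = [Tl⁺(aq)]^2 / [Pt²⁺(aq)] = 0.726 (log Q = −0.139).
By the Nernst equation, E = +1.54 − (0.0591/2)·(−0.139) = +1.54 V.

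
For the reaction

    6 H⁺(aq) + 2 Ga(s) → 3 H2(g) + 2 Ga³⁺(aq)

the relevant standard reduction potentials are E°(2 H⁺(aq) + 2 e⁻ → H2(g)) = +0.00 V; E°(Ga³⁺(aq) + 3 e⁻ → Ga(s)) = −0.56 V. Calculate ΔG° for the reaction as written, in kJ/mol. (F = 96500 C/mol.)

In the reaction as written H⁺(aq) is reduced, so the 2H⁺/H₂ couple is the cathode and Ga³⁺/Ga is the anode.
E°cell = +0.00 − (−0.56) = +0.56 V; balancing electrons gives n = 6.
ΔG° = −nFE°cell = −(6)(96500)(+0.56) J/mol = −324 kJ/mol.

−324 kJ/mol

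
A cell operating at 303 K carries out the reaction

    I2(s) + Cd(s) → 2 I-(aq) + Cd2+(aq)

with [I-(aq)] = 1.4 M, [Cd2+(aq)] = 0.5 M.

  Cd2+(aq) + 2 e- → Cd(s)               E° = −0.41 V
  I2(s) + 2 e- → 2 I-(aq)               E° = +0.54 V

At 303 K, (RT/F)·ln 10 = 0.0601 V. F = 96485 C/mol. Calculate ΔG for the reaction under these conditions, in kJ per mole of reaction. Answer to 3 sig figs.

−183 kJ/mol

E°cell = +0.54 − (−0.41) = +0.95 V; the balanced reaction transfers n = 2 electrons.
The reaction quotient is [I-(aq)]^2·[Cd2+(aq)] = 0.98; by Nernst, E = +0.95 − (0.0601/2)(−0.009) = +0.9503 V.
ΔG = −nFE = −(2)(96485)(+0.9503) J/mol = −183 kJ/mol.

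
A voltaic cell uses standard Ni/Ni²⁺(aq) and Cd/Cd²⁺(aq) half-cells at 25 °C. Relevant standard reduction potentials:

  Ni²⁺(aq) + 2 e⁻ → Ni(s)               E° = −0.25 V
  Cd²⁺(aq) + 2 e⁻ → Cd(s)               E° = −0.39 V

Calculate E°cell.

+0.14 V

Of the two couples in this cell, the one with the more positive reduction potential is reduced at the cathode: here that is Ni²⁺/Ni (−0.25 V); Cd²⁺/Cd (−0.39 V) is the anode.
E°cell = E°(cathode) − E°(anode) = −0.25 − (−0.39) = +0.14 V.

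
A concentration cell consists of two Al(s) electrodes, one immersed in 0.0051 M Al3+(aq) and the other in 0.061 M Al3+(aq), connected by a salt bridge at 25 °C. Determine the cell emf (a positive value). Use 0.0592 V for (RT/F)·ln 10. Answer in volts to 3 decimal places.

0.021 V

For a concentration cell E°cell = 0, since both electrodes use the same couple.
The compartment with the higher Al3+(aq) concentration (0.061 M) acts as the cathode; ions are reduced there and produced at the dilute (0.0051 M) anode.
With n = 3, Ecell = −(0.0592/3)·log([dilute]/[conc]) = −(0.0592/3)·log(0.0051/0.061) = +0.021 V.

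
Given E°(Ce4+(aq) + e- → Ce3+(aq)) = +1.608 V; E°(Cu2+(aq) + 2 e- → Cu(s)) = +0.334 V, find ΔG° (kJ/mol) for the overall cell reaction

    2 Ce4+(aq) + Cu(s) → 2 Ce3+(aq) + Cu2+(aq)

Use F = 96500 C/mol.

−246 kJ/mol

In the reaction as written Ce4+(aq) is reduced, so the Ce⁴⁺/Ce³⁺ couple is the cathode and Cu²⁺/Cu is the anode.
E°cell = +1.608 − (+0.334) = +1.274 V; balancing electrons gives n = 2.
ΔG° = −nFE°cell = −(2)(96500)(+1.274) J/mol = −246 kJ/mol.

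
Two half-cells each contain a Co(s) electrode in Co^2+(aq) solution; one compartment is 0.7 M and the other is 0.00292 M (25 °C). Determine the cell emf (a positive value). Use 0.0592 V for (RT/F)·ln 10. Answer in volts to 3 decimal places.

0.070 V

For a concentration cell E°cell = 0, since both electrodes use the same couple.
The compartment with the higher Co^2+(aq) concentration (0.7 M) acts as the cathode; ions are reduced there and produced at the dilute (0.00292 M) anode.
With n = 2, Ecell = −(0.0592/2)·log([dilute]/[conc]) = −(0.0592/2)·log(0.00292/0.7) = +0.070 V.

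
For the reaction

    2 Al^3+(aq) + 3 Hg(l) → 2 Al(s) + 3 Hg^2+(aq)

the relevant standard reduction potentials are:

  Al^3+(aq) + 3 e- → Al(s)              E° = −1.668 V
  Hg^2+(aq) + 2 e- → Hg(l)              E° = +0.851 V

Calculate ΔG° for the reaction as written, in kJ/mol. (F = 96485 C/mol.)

In the reaction as written Al^3+(aq) is reduced, so the Al³⁺/Al couple is the cathode and Hg²⁺/Hg is the anode.
E°cell = −1.668 − (+0.851) = −2.519 V; balancing electrons gives n = 6.
ΔG° = −nFE°cell = −(6)(96485)(−2.519) J/mol = +1458 kJ/mol.

+1458 kJ/mol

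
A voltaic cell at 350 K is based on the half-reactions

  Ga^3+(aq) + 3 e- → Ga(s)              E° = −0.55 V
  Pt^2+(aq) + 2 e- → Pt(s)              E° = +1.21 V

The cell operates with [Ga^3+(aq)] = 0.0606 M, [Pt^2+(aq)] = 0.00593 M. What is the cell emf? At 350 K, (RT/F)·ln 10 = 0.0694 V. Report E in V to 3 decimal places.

Since E°(Pt²⁺/Pt) > E°(Ga³⁺/Ga), Pt²⁺/Pt serves as the cathode.
E°cell = E°cat − E°an = +1.21 − (−0.55) = +1.76 V; n = 6.
The balanced reaction is 3 Pt^2+(aq) + 2 Ga(s) → 3 Pt(s) + 2 Ga^3+(aq), so Q = [Ga^3+(aq)]^2 / [Pt^2+(aq)]^3 = 1.76×10^4 and log Q = 4.246.
By the Nernst equation, E = +1.76 − (0.0694/6)·(4.246) = +1.711 V.

+1.711 V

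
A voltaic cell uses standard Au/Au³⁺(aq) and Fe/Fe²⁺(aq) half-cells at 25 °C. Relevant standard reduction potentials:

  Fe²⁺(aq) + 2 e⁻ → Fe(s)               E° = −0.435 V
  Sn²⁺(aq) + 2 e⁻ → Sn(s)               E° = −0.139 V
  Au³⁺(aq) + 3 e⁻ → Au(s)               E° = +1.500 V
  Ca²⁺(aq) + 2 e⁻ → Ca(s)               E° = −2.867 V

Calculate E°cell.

+1.935 V

The Au³⁺/Au couple has the higher E°, so Au ion is reduced (cathode) and Fe is oxidized (anode).
E°cell = E°(cathode) − E°(anode) = +1.500 − (−0.435) = +1.935 V.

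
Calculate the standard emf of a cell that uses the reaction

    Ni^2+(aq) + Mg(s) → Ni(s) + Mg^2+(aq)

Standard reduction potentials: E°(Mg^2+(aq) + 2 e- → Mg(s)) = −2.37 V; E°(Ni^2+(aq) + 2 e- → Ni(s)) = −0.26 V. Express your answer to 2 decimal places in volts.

+2.11 V

Ni^2+(aq) gains electrons, so the Ni²⁺/Ni couple is the cathode; the Mg²⁺/Mg couple is the anode.
E°cell = E°(cathode) − E°(anode) = −0.26 − (−2.37) = +2.11 V.
The positive value indicates the reaction is spontaneous as written.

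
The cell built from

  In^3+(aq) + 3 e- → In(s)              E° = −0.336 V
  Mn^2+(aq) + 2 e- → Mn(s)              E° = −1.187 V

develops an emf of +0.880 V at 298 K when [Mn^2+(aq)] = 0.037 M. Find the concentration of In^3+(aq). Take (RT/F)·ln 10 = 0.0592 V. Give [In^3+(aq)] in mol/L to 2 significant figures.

0.21 M

With In³⁺/In at the cathode and Mn²⁺/Mn at the anode, E°cell = −0.336 − (−1.187) = +0.851 V (n = 6).
Since E = E° − (0.0592/n)·log Q, log Q = n(E° − E)/0.0592 = −2.939.
For 2 In^3+(aq) + 3 Mn(s) → 2 In(s) + 3 Mn^2+(aq), the reaction quotient is Q = [Mn^2+(aq)]^3 / [In^3+(aq)]^2.
Isolating [In^3+(aq)] in Q = 10^{−2.939} yields log [In^3+(aq)] = −0.678, i.e. 0.21 M.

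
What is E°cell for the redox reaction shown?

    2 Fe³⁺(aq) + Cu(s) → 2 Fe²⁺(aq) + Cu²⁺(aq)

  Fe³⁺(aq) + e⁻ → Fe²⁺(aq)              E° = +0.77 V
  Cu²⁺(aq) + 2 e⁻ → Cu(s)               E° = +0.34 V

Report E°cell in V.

+0.43 V

Fe³⁺(aq) gains electrons, so the Fe³⁺/Fe²⁺ couple is the cathode; the Cu²⁺/Cu couple is the anode.
E°cell = E°(cathode) − E°(anode) = +0.77 − (+0.34) = +0.43 V.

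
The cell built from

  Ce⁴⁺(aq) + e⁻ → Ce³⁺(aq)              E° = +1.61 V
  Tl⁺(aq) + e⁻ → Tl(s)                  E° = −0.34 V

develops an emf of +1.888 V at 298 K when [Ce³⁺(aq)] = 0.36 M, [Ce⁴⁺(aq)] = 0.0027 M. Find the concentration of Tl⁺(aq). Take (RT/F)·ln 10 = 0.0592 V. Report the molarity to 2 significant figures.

0.084 M

The Ce⁴⁺/Ce³⁺ couple has the larger reduction potential, so it is the cathode: E°cell = +1.61 − (−0.34) = +1.95 V and n = 1.
From the Nernst equation, log Q = n(E° − E)/0.0592 = 1·(+1.95 − (+1.888))/0.0592 = 1.047.
Balancing electrons gives Ce⁴⁺(aq) + Tl(s) → Ce³⁺(aq) + Tl⁺(aq); thus Q = ([Ce³⁺(aq)]·[Tl⁺(aq)]) / [Ce⁴⁺(aq)].
Substituting the known concentrations and solving, log [Tl⁺(aq)] = −1.078 and [Tl⁺(aq)] = 0.084 M.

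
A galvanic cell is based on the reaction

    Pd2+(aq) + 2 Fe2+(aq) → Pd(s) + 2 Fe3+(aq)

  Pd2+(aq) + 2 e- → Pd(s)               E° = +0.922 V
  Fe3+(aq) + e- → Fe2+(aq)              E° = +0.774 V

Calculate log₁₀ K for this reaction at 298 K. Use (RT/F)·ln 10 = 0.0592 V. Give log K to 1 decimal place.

The Pd²⁺/Pd couple is reduced (cathode); E°cell = +0.922 − (+0.774) = +0.148 V with n = 2.
At equilibrium E = 0, so log K = nE°cell / 0.0592 = (2)(+0.148) / 0.0592 = 5.0.

log K = 5.0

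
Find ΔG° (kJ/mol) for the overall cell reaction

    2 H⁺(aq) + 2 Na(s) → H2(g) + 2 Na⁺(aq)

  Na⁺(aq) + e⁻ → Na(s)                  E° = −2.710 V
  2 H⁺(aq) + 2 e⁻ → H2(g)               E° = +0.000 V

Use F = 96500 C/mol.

In the reaction as written H⁺(aq) is reduced, so the 2H⁺/H₂ couple is the cathode and Na⁺/Na is the anode.
E°cell = +0.000 − (−2.710) = +2.710 V; balancing electrons gives n = 2.
ΔG° = −nFE°cell = −(2)(96500)(+2.710) J/mol = −523 kJ/mol.

−523 kJ/mol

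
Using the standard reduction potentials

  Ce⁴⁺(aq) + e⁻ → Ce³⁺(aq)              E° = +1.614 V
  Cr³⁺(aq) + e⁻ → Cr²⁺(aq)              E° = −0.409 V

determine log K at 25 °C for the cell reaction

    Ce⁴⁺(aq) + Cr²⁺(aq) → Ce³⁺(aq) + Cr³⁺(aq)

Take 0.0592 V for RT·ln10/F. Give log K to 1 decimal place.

The Ce⁴⁺/Ce³⁺ couple is reduced (cathode); E°cell = +1.614 − (−0.409) = +2.023 V with n = 1.
At equilibrium E = 0, so log K = nE°cell / 0.0592 = (1)(+2.023) / 0.0592 = 34.2.

log K = 34.2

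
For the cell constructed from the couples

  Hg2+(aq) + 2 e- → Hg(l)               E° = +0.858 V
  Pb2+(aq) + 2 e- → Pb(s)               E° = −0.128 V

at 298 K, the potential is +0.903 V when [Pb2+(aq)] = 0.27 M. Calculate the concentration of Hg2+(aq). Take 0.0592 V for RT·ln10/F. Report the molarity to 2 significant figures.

0.00042 M

With Hg²⁺/Hg at the cathode and Pb²⁺/Pb at the anode, E°cell = +0.858 − (−0.128) = +0.986 V (n = 2).
Since E = E° − (0.0592/n)·log Q, log Q = n(E° − E)/0.0592 = 2.804.
The balanced reaction is Hg2+(aq) + Pb(s) → Hg(l) + Pb2+(aq), so Q = [Pb2+(aq)] / [Hg2+(aq)].
Substituting the known concentrations and solving, log [Hg2+(aq)] = −3.373 and [Hg2+(aq)] = 0.00042 M.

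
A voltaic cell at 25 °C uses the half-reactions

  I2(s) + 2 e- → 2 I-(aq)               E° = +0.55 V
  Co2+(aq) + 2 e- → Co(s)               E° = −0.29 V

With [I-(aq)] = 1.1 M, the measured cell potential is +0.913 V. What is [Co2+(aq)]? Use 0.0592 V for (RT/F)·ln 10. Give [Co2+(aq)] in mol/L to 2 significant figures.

I₂/I⁻ is the cathode (higher E°); E°cell = +0.55 − (−0.29) = +0.84 V with n = 2.
From the Nernst equation, log Q = n(E° − E)/0.0592 = 2·(+0.84 − (+0.913))/0.0592 = −2.466.
The balanced reaction is I2(s) + Co(s) → 2 I-(aq) + Co2+(aq), so Q = [I-(aq)]^2·[Co2+(aq)].
Isolating [Co2+(aq)] in Q = 10^{−2.466} yields log [Co2+(aq)] = −2.549, i.e. 0.0028 M.

0.0028 M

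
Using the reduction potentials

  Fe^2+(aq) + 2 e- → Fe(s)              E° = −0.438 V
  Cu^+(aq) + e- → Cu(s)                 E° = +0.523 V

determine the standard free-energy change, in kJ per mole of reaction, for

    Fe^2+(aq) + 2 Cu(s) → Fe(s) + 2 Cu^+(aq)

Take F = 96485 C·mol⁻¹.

In the reaction as written Fe^2+(aq) is reduced, so the Fe²⁺/Fe couple is the cathode and Cu⁺/Cu is the anode.
E°cell = −0.438 − (+0.523) = −0.961 V; balancing electrons gives n = 2.
ΔG° = −nFE°cell = −(2)(96485)(−0.961) J/mol = +185 kJ/mol.

+185 kJ/mol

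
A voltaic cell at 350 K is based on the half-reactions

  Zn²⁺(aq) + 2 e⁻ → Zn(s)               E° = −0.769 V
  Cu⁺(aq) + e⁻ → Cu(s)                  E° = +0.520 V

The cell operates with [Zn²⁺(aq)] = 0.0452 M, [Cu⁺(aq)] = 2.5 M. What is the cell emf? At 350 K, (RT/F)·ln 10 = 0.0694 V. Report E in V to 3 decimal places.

+1.363 V

Since E°(Cu⁺/Cu) > E°(Zn²⁺/Zn), Cu⁺/Cu serves as the cathode.
The standard potential is +0.520 − (−0.769) = +1.289 V and the balanced reaction transfers n = 2 electrons.
For the overall reaction 2 Cu⁺(aq) + Zn(s) → 2 Cu(s) + Zn²⁺(aq), Q = [Zn²⁺(aq)] / [Cu⁺(aq)]^2 = 0.00723, giving log Q = −2.141.
By the Nernst equation, E = +1.289 − (0.0694/2)·(−2.141) = +1.363 V.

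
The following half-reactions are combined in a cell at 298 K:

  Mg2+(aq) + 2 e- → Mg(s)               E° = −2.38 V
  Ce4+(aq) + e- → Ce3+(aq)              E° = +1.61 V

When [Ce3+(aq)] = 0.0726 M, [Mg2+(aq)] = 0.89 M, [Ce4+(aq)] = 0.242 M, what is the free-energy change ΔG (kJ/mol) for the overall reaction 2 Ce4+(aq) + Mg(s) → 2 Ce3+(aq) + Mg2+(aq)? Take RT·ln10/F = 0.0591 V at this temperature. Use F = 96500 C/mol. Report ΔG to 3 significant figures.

With Ce⁴⁺/Ce³⁺ reduced at the cathode, E°cell = +1.61 − (−2.38) = +3.99 V and n = 2.
Here Q = ([Ce3+(aq)]^2·[Mg2+(aq)]) / [Ce4+(aq)]^2 = 0.0801 (log Q = −1.096), giving E = +3.99 − (0.0591/2)·(−1.096) = +4.0224 V.
ΔG = −nFE = −(2)(96500)(+4.0224) J/mol = −776 kJ/mol.

−776 kJ/mol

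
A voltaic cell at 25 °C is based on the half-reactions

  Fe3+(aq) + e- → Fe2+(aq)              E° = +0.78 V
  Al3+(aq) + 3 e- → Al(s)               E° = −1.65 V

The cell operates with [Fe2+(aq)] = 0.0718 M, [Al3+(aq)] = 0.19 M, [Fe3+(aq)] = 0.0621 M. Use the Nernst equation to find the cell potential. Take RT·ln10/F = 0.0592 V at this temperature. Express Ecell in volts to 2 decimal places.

Since E°(Fe³⁺/Fe²⁺) > E°(Al³⁺/Al), Fe³⁺/Fe²⁺ serves as the cathode.
The standard potential is +0.78 − (−1.65) = +2.43 V and the balanced reaction transfers n = 3 electrons.
Balancing gives 3 Fe3+(aq) + Al(s) → 3 Fe2+(aq) + Al3+(aq); hence Q = ([Fe2+(aq)]^3·[Al3+(aq)]) / [Fe3+(aq)]^3 = 0.294 (log Q = −0.532).
Applying E = E° − (RT ln10/nF)·log Q gives +2.43 − (0.0592/3)(−0.532) = +2.44 V.

+2.44 V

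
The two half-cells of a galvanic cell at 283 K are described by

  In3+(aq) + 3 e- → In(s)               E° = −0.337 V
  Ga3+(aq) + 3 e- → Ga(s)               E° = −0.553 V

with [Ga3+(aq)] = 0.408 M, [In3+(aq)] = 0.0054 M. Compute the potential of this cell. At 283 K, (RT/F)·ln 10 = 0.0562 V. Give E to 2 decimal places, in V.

In³⁺/In is reduced (cathode, E° = −0.337 V) and Ga³⁺/Ga is oxidized (anode).
E°cell = −0.337 − (−0.553) = +0.216 V, with n = 3 electrons transferred.
For the overall reaction In3+(aq) + Ga(s) → In(s) + Ga3+(aq), Q = [Ga3+(aq)] / [In3+(aq)] = 75.6, giving log Q = 1.878.
By the Nernst equation, E = +0.216 − (0.0562/3)·(1.878) = +0.18 V.

+0.18 V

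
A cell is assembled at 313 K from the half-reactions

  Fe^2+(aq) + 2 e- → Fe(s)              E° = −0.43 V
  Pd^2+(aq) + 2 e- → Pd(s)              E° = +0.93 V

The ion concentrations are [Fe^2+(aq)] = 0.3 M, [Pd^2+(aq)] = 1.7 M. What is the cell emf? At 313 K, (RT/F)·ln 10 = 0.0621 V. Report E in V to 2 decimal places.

+1.38 V

The Pd²⁺/Pd couple has the more positive E°, so it is the cathode; Fe²⁺/Fe is the anode.
The standard potential is +0.93 − (−0.43) = +1.36 V and the balanced reaction transfers n = 2 electrons.
Balancing gives Pd^2+(aq) + Fe(s) → Pd(s) + Fe^2+(aq); hence Q = [Fe^2+(aq)] / [Pd^2+(aq)] = 0.176 (log Q = −0.753).
By the Nernst equation, E = +1.36 − (0.0621/2)·(−0.753) = +1.38 V.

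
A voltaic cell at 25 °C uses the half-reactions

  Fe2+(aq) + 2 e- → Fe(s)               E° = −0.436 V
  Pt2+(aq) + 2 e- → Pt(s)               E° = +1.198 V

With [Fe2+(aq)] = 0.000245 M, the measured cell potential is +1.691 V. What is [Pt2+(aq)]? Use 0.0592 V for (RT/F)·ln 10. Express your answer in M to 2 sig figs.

0.021 M

With Pt²⁺/Pt at the cathode and Fe²⁺/Fe at the anode, E°cell = +1.198 − (−0.436) = +1.634 V (n = 2).
Since E = E° − (0.0592/n)·log Q, log Q = n(E° − E)/0.0592 = −1.926.
Balancing electrons gives Pt2+(aq) + Fe(s) → Pt(s) + Fe2+(aq); thus Q = [Fe2+(aq)] / [Pt2+(aq)].
Solving for the unknown gives log [Pt2+(aq)] = −1.685, so [Pt2+(aq)] ≈ 0.021 M.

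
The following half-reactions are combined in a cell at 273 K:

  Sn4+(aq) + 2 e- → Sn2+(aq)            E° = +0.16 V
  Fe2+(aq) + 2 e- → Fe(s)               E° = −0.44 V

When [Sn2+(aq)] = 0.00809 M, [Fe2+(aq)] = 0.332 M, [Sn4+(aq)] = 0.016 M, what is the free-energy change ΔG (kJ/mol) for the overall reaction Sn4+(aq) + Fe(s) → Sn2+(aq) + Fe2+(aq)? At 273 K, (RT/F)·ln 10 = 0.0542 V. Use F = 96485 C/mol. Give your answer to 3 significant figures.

−120 kJ/mol

E°cell = +0.16 − (−0.44) = +0.60 V; the balanced reaction transfers n = 2 electrons.
Q = ([Sn2+(aq)]·[Fe2+(aq)]) / [Sn4+(aq)] = 0.168, so log Q = −0.775 and E = +0.60 − (0.0542/2)(−0.775) = +0.6210 V.
Finally ΔG = −nFE = −(2)(96485 C/mol)(+0.6210 V) = −120 kJ/mol.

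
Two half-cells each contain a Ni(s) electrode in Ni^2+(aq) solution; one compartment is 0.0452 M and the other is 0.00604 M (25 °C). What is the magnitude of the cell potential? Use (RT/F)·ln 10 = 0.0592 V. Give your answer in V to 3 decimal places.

For a concentration cell E°cell = 0, since both electrodes use the same couple.
The compartment with the higher Ni^2+(aq) concentration (0.0452 M) acts as the cathode; ions are reduced there and produced at the dilute (0.00604 M) anode.
With n = 2, Ecell = −(0.0592/2)·log([dilute]/[conc]) = −(0.0592/2)·log(0.00604/0.0452) = +0.026 V.

0.026 V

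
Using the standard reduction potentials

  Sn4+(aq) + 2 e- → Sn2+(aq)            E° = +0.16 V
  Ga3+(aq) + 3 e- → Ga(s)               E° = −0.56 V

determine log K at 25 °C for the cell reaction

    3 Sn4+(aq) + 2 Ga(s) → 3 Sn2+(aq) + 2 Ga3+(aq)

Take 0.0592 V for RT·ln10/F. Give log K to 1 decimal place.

The Sn⁴⁺/Sn²⁺ couple is reduced (cathode); E°cell = +0.16 − (−0.56) = +0.72 V with n = 6.
At equilibrium E = 0, so log K = nE°cell / 0.0592 = (6)(+0.72) / 0.0592 = 73.0.

log K = 73.0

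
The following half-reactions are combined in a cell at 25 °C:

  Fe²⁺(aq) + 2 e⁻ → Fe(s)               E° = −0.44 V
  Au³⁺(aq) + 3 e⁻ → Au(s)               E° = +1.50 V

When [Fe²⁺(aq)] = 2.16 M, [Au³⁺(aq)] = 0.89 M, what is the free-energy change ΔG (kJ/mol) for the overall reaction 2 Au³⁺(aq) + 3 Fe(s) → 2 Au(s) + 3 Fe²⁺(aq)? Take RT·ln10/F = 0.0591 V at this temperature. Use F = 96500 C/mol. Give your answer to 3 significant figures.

−1120 kJ/mol

With Au³⁺/Au reduced at the cathode, E°cell = +1.50 − (−0.44) = +1.94 V and n = 6.
Here Q = [Fe²⁺(aq)]^3 / [Au³⁺(aq)]^2 = 12.7 (log Q = 1.105), giving E = +1.94 − (0.0591/6)·(1.105) = +1.9291 V.
Then ΔG = −nFE = −6 × 96500 × +1.9291 J/mol = −1120 kJ/mol.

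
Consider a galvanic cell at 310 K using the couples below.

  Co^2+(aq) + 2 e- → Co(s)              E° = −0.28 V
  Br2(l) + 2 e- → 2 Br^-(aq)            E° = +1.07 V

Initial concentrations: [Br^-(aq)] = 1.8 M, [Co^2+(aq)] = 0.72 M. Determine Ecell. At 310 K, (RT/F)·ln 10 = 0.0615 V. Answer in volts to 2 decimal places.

Br₂/Br⁻ is reduced (cathode, E° = +1.07 V) and Co²⁺/Co is oxidized (anode).
E°cell = +1.07 − (−0.28) = +1.35 V, with n = 2 electrons transferred.
Balancing gives Br2(l) + Co(s) → 2 Br^-(aq) + Co^2+(aq); hence Q = [Br^-(aq)]^2·[Co^2+(aq)] = 2.33 (log Q = 0.368).
By the Nernst equation, E = +1.35 − (0.0615/2)·(0.368) = +1.34 V.

+1.34 V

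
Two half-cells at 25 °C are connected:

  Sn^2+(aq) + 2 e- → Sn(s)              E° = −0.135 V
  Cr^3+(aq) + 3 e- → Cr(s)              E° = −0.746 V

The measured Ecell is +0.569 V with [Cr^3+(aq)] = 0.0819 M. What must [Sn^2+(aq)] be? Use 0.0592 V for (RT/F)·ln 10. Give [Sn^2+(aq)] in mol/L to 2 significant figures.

0.0072 M

Sn²⁺/Sn is the cathode (higher E°); E°cell = −0.135 − (−0.746) = +0.611 V with n = 6.
Since E = E° − (0.0592/n)·log Q, log Q = n(E° − E)/0.0592 = 4.257.
Balancing electrons gives 3 Sn^2+(aq) + 2 Cr(s) → 3 Sn(s) + 2 Cr^3+(aq); thus Q = [Cr^3+(aq)]^2 / [Sn^2+(aq)]^3.
Solving for the unknown gives log [Sn^2+(aq)] = −2.143, so [Sn^2+(aq)] ≈ 0.0072 M.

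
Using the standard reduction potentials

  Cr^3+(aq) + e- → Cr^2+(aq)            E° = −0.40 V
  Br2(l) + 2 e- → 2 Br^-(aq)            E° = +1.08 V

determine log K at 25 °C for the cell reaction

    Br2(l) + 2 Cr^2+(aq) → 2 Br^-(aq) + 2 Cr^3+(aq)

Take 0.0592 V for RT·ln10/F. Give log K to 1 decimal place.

The Br₂/Br⁻ couple is reduced (cathode); E°cell = +1.08 − (−0.40) = +1.48 V with n = 2.
At equilibrium E = 0, so log K = nE°cell / 0.0592 = (2)(+1.48) / 0.0592 = 50.0.

log K = 50.0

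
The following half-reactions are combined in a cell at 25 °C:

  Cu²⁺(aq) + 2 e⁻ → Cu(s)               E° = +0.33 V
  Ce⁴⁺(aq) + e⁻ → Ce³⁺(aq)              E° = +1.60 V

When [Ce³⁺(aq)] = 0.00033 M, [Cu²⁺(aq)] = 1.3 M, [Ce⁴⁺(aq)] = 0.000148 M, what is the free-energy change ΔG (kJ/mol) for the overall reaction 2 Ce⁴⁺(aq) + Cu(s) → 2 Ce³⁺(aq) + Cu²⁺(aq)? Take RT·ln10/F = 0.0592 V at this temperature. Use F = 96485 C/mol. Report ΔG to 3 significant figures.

E°cell = +1.60 − (+0.33) = +1.27 V; the balanced reaction transfers n = 2 electrons.
Here Q = ([Ce³⁺(aq)]^2·[Cu²⁺(aq)]) / [Ce⁴⁺(aq)]^2 = 6.46 (log Q = 0.810), giving E = +1.27 − (0.0592/2)·(0.810) = +1.2460 V.
ΔG = −nFE = −(2)(96485)(+1.2460) J/mol = −240 kJ/mol.

−240 kJ/mol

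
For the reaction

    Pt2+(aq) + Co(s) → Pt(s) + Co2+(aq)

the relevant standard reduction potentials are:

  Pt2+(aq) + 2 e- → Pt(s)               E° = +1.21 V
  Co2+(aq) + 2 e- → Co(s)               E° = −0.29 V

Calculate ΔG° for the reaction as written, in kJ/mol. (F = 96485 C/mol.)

In the reaction as written Pt2+(aq) is reduced, so the Pt²⁺/Pt couple is the cathode and Co²⁺/Co is the anode.
E°cell = +1.21 − (−0.29) = +1.50 V; balancing electrons gives n = 2.
ΔG° = −nFE°cell = −(2)(96485)(+1.50) J/mol = −289 kJ/mol.

−289 kJ/mol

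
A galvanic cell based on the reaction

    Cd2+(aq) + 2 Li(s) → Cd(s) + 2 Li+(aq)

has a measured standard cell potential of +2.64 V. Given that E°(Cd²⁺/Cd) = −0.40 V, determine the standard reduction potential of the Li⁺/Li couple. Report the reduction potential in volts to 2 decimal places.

In the reaction as written the Cd²⁺/Cd couple is reduced (cathode) and Li⁺/Li is oxidized (anode), so E°cell = E°(Cd²⁺/Cd) − E°(Li⁺/Li).
E°(Li⁺/Li) = E°(cathode) − E°cell = −0.40 − (+2.64) = −3.04 V.

−3.04 V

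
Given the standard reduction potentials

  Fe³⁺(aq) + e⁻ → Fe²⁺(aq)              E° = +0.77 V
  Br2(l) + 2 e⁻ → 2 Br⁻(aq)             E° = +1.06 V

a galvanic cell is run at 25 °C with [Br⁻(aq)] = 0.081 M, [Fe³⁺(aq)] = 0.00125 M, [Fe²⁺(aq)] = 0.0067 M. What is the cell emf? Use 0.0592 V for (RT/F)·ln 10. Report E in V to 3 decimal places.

Br₂/Br⁻ is reduced (cathode, E° = +1.06 V) and Fe³⁺/Fe²⁺ is oxidized (anode).
E°cell = +1.06 − (+0.77) = +0.29 V, with n = 2 electrons transferred.
The balanced reaction is Br2(l) + 2 Fe²⁺(aq) → 2 Br⁻(aq) + 2 Fe³⁺(aq), so Q = ([Br⁻(aq)]^2·[Fe³⁺(aq)]^2) / [Fe²⁺(aq)]^2 = 0.000228 and log Q = −3.641.
E = E° − (0.0592/n)·log Q = +0.29 − (0.0592/2)(−3.641) = +0.398 V.

+0.398 V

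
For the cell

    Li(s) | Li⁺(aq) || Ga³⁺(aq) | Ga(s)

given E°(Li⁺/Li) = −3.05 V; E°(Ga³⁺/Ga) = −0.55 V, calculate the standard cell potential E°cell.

By convention the left-hand electrode in cell notation is the anode (oxidation) and the right-hand electrode is the cathode (reduction).
E°cell = E°(right) − E°(left) = −0.55 − (−3.05) = +2.50 V.

+2.50 V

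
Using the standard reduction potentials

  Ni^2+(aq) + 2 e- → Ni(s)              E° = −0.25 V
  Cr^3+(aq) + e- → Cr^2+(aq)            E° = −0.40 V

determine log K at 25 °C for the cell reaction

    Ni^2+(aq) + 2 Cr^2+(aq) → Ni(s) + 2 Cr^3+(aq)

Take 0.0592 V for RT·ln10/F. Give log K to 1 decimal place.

The Ni²⁺/Ni couple is reduced (cathode); E°cell = −0.25 − (−0.40) = +0.15 V with n = 2.
At equilibrium E = 0, so log K = nE°cell / 0.0592 = (2)(+0.15) / 0.0592 = 5.1.

log K = 5.1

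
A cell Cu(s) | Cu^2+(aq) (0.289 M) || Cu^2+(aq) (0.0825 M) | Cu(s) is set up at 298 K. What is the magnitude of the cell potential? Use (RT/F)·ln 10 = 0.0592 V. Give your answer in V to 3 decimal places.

For a concentration cell E°cell = 0, since both electrodes use the same couple.
The compartment with the higher Cu^2+(aq) concentration (0.289 M) acts as the cathode; ions are reduced there and produced at the dilute (0.0825 M) anode.
With n = 2, Ecell = −(0.0592/2)·log([dilute]/[conc]) = −(0.0592/2)·log(0.0825/0.289) = +0.016 V.

0.016 V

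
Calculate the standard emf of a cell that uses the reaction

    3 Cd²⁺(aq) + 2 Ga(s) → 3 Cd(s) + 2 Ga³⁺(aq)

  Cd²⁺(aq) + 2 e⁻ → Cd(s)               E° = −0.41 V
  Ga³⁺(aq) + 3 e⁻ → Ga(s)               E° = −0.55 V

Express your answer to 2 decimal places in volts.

+0.14 V

In the reaction as written, Cd²⁺(aq) is reduced (cathode) and Ga³⁺(aq) is produced by oxidation at the anode.
E°cell = E°(cathode) − E°(anode) = −0.41 − (−0.55) = +0.14 V.
The positive value indicates the reaction is spontaneous as written.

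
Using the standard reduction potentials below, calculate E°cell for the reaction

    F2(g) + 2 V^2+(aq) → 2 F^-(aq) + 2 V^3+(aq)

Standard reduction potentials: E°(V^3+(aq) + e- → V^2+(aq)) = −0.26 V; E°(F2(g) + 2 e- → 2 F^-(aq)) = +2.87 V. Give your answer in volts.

+3.13 V

F2(g) gains electrons, so the F₂/F⁻ couple is the cathode; the V³⁺/V²⁺ couple is the anode.
E°cell = E°(cathode) − E°(anode) = +2.87 − (−0.26) = +3.13 V.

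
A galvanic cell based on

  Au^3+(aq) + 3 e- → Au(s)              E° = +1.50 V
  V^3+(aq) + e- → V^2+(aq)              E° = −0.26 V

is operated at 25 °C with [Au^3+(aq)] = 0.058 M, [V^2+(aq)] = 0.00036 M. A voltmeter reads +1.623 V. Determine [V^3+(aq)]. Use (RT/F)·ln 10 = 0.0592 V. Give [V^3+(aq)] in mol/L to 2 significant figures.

With Au³⁺/Au at the cathode and V³⁺/V²⁺ at the anode, E°cell = +1.50 − (−0.26) = +1.76 V (n = 3).
Since E = E° − (0.0592/n)·log Q, log Q = n(E° − E)/0.0592 = 6.943.
Balancing electrons gives Au^3+(aq) + 3 V^2+(aq) → Au(s) + 3 V^3+(aq); thus Q = [V^3+(aq)]^3 / ([Au^3+(aq)]·[V^2+(aq)]^3).
Substituting the known concentrations and solving, log [V^3+(aq)] = −1.542 and [V^3+(aq)] = 0.029 M.

0.029 M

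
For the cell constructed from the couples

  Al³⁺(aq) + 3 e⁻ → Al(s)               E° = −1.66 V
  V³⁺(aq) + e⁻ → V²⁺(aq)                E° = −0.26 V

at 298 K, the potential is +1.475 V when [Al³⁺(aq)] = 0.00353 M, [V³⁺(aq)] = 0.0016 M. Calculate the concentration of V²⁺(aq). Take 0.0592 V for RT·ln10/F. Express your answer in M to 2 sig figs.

0.00057 M

V³⁺/V²⁺ is the cathode (higher E°); E°cell = −0.26 − (−1.66) = +1.40 V with n = 3.
Rearranging E = E° − (0.0592/n)·log Q gives log Q = 3(+1.40 − (+1.475))/0.0592 = −3.801.
Balancing electrons gives 3 V³⁺(aq) + Al(s) → 3 V²⁺(aq) + Al³⁺(aq); thus Q = ([V²⁺(aq)]^3·[Al³⁺(aq)]) / [V³⁺(aq)]^3.
Isolating [V²⁺(aq)] in Q = 10^{−3.801} yields log [V²⁺(aq)] = −3.245, i.e. 0.00057 M.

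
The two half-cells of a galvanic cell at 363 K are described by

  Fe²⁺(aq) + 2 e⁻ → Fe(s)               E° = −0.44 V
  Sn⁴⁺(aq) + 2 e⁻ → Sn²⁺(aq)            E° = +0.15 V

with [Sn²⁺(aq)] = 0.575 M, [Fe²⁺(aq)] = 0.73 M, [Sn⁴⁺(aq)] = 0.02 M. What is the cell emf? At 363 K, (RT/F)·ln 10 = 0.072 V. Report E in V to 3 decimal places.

+0.542 V

The Sn⁴⁺/Sn²⁺ couple has the more positive E°, so it is the cathode; Fe²⁺/Fe is the anode.
The standard potential is +0.15 − (−0.44) = +0.59 V and the balanced reaction transfers n = 2 electrons.
The balanced reaction is Sn⁴⁺(aq) + Fe(s) → Sn²⁺(aq) + Fe²⁺(aq), so Q = ([Sn²⁺(aq)]·[Fe²⁺(aq)]) / [Sn⁴⁺(aq)] = 21 and log Q = 1.322.
E = E° − (0.072/n)·log Q = +0.59 − (0.072/2)(1.322) = +0.542 V.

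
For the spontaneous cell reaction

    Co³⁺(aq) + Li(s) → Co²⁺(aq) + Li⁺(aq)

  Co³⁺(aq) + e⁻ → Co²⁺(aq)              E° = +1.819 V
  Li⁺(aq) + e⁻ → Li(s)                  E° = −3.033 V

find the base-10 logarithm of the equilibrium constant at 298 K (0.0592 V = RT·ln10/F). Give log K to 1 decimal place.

log K = 82.0

The Co³⁺/Co²⁺ couple is reduced (cathode); E°cell = +1.819 − (−3.033) = +4.852 V with n = 1.
At equilibrium E = 0, so log K = nE°cell / 0.0592 = (1)(+4.852) / 0.0592 = 82.0.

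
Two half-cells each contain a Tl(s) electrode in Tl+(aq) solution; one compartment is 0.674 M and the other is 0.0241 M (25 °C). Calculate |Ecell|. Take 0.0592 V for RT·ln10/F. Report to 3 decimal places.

0.086 V

For a concentration cell E°cell = 0, since both electrodes use the same couple.
The compartment with the higher Tl+(aq) concentration (0.674 M) acts as the cathode; ions are reduced there and produced at the dilute (0.0241 M) anode.
With n = 1, Ecell = −(0.0592/1)·log([dilute]/[conc]) = −(0.0592/1)·log(0.0241/0.674) = +0.086 V.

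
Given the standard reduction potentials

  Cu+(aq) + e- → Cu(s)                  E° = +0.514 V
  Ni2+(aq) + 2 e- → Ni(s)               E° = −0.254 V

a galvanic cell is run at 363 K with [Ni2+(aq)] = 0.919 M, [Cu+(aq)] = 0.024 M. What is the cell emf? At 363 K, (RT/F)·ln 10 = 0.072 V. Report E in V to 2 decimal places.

+0.65 V

The Cu⁺/Cu couple has the more positive E°, so it is the cathode; Ni²⁺/Ni is the anode.
E°cell = +0.514 − (−0.254) = +0.768 V, with n = 2 electrons transferred.
Balancing gives 2 Cu+(aq) + Ni(s) → 2 Cu(s) + Ni2+(aq); hence Q = [Ni2+(aq)] / [Cu+(aq)]^2 = 1.6×10^3 (log Q = 3.203).
By the Nernst equation, E = +0.768 − (0.072/2)·(3.203) = +0.65 V.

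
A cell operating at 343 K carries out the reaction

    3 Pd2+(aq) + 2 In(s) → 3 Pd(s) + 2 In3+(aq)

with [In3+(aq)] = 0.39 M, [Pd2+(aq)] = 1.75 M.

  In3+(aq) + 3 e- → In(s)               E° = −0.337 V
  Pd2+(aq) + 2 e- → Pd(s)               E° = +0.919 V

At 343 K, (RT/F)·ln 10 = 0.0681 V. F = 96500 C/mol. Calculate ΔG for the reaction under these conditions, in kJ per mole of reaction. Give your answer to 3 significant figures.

E°cell = +0.919 − (−0.337) = +1.256 V; the balanced reaction transfers n = 6 electrons.
Here Q = [In3+(aq)]^2 / [Pd2+(aq)]^3 = 0.0284 (log Q = −1.547), giving E = +1.256 − (0.0681/6)·(−1.547) = +1.2736 V.
ΔG = −nFE = −(6)(96500)(+1.2736) J/mol = −737 kJ/mol.

−737 kJ/mol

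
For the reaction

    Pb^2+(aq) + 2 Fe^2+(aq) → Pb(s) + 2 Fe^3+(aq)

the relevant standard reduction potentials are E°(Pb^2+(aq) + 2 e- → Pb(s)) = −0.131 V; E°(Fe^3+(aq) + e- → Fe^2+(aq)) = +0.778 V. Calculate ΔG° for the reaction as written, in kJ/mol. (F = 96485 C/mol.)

+175 kJ/mol

In the reaction as written Pb^2+(aq) is reduced, so the Pb²⁺/Pb couple is the cathode and Fe³⁺/Fe²⁺ is the anode.
E°cell = −0.131 − (+0.778) = −0.909 V; balancing electrons gives n = 2.
ΔG° = −nFE°cell = −(2)(96485)(−0.909) J/mol = +175 kJ/mol.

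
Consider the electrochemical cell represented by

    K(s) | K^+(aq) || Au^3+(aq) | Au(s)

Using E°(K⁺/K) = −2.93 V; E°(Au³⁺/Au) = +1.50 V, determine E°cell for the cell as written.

By convention the left-hand electrode in cell notation is the anode (oxidation) and the right-hand electrode is the cathode (reduction).
E°cell = E°(right) − E°(left) = +1.50 − (−2.93) = +4.43 V.

+4.43 V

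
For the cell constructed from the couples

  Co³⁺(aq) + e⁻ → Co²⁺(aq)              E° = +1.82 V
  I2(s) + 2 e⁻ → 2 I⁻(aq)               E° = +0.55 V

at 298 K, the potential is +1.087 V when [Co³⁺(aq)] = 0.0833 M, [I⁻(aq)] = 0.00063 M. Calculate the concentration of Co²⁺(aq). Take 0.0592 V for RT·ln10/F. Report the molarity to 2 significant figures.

0.065 M

The Co³⁺/Co²⁺ couple has the larger reduction potential, so it is the cathode: E°cell = +1.82 − (+0.55) = +1.27 V and n = 2.
From the Nernst equation, log Q = n(E° − E)/0.0592 = 2·(+1.27 − (+1.087))/0.0592 = 6.182.
For 2 Co³⁺(aq) + 2 I⁻(aq) → 2 Co²⁺(aq) + I2(s), the reaction quotient is Q = [Co²⁺(aq)]^2 / ([Co³⁺(aq)]^2·[I⁻(aq)]^2).
Substituting the known concentrations and solving, log [Co²⁺(aq)] = −1.189 and [Co²⁺(aq)] = 0.065 M.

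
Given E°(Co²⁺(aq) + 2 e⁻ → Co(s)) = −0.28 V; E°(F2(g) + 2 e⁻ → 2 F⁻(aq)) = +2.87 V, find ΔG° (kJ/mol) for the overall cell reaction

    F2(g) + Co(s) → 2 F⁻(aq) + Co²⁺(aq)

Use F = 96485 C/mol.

In the reaction as written F2(g) is reduced, so the F₂/F⁻ couple is the cathode and Co²⁺/Co is the anode.
E°cell = +2.87 − (−0.28) = +3.15 V; balancing electrons gives n = 2.
ΔG° = −nFE°cell = −(2)(96485)(+3.15) J/mol = −608 kJ/mol.

−608 kJ/mol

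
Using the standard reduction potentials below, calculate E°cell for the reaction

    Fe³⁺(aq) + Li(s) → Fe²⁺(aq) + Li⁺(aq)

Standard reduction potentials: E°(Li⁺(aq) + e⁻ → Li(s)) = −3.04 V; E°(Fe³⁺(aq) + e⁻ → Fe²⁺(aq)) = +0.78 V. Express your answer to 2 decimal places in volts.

Fe³⁺(aq) gains electrons, so the Fe³⁺/Fe²⁺ couple is the cathode; the Li⁺/Li couple is the anode.
E°cell = E°(cathode) − E°(anode) = +0.78 − (−3.04) = +3.82 V.
The positive value indicates the reaction is spontaneous as written.

+3.82 V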